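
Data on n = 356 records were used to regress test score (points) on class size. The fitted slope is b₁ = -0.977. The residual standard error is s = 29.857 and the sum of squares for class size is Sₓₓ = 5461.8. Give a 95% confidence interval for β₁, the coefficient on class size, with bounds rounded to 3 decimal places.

SE(b₁) = s/√Sₓₓ = 29.857/√5461.8 = 0.403997.
df = n − 2 = 354.
t* = t_{0.025, 354} = 1.966688.
Margin = t* × SE = 1.966688 × 0.403997 = 0.79454.
CI: -0.977 ± 0.79454 → (-1.772, -0.182).
With 95% confidence, each one-unit increase in class size is associated with a change of between -1.772 and -0.182 points in test score.

(-1.772, -0.182)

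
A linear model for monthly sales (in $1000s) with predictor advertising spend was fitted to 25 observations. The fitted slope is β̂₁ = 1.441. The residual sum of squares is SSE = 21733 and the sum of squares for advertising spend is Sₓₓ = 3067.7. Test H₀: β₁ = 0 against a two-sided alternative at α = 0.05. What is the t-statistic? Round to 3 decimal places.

MSE = SSE/(n − 2) = 21733/23 = 944.913.
SE(β̂₁) = √(MSE/Sₓₓ) = √(944.913/3067.7) = 0.554996.
t = 1.441 / 0.554996 = 2.596.
df = n − 2 = 23.
Two-sided p ≈ 0.0161, which is < 0.05, so reject H₀.
There is evidence that advertising spend is associated with monthly sales.

t = 2.596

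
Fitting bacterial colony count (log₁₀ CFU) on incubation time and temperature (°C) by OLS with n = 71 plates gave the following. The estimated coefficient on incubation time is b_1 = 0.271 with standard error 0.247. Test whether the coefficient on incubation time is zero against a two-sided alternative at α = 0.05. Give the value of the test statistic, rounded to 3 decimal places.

t = 1.097

H₀: β₁ = 0 vs H₁: β₁ ≠ 0.
t = (b_1 − β₁⁰)/SE = 0.271 / 0.247 = 1.097.
df = n − k − 1 = 71 − 2 − 1 = 68.
Two-sided p ≈ 0.2764, which is ≥ 0.05, so fail to reject H₀.
The data do not give significant evidence of an association between incubation time and bacterial colony count, after adjusting for the other predictors.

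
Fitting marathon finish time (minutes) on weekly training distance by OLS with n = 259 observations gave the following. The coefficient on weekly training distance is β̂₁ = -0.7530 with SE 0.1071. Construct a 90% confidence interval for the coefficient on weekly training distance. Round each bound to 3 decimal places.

df = n − 2 = 259 − 2 = 257.
t* = t_{0.05, 257} = 1.650804.
Margin = t* × SE = 1.650804 × 0.1071 = 0.17680.
CI: -0.7530 ± 0.17680 → (-0.930, -0.576).
With 90% confidence, each one-unit increase in weekly training distance is associated with a change of between -0.930 and -0.576 minutes in marathon finish time.

(-0.930, -0.576)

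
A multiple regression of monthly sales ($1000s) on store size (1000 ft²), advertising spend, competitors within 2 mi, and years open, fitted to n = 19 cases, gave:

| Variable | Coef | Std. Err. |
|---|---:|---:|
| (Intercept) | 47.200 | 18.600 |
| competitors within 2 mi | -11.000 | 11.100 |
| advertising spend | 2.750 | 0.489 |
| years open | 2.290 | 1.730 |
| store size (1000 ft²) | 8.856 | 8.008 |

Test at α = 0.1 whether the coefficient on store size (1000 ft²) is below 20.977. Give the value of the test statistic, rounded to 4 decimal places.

t = -1.5136

Read off: b = 8.856, SE = 8.008 for store size (1000 ft²).
H₀: β₁ = 20.977 vs H₁: β₁ < 20.977.
t = (8.856 − 20.977) / 8.008 = -1.5136.
df = n − k − 1 = 19 − 4 − 1 = 14.
One-sided p ≈ 0.0762, which is < 0.1, so reject H₀.
There is evidence that the true slope on store size (1000 ft²) is below 20.977 $1000s per unit, holding the other predictors fixed.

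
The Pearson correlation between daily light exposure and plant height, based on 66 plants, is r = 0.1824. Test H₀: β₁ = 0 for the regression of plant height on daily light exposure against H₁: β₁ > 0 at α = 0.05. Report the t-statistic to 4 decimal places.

t = 1.4841

t = r·√(n − 2)/√(1 − r²) = 0.1824·√64/√0.96673 = 1.4841.
df = n − 2 = 64.
One-sided p ≈ 0.0713, which is ≥ 0.05, so fail to reject H₀.
The data do not give significant evidence of a linear association between daily light exposure and plant height.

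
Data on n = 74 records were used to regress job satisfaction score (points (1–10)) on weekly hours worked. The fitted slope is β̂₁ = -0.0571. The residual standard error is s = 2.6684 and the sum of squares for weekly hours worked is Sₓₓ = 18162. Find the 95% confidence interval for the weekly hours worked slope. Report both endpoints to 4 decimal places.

(-0.0966, -0.0176)

SE(β̂₁) = s/√Sₓₓ = 2.6684/√18162 = 0.0198002.
df = n − 2 = 72.
t* = t_{0.025, 72} = 1.993464.
Margin = t* × SE = 1.993464 × 0.0198002 = 0.039471.
CI: -0.0571 ± 0.039471 → (-0.0966, -0.0176).
With 95% confidence, each one-unit increase in weekly hours worked is associated with a change of between -0.0966 and -0.0176 points (1–10) in job satisfaction score.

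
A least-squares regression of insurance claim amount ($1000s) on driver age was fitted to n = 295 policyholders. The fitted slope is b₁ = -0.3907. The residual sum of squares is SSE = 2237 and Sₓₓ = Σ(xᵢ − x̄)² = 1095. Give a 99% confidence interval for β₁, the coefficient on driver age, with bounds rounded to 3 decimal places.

(-0.607, -0.174)

MSE = SSE/(n − 2) = 2237/293 = 7.63481.
SE(b₁) = √(MSE/Sₓₓ) = √(7.63481/1095) = 0.0835011.
df = n − 2 = 293.
t* = t_{0.005, 293} = 2.592713.
Margin = t* × SE = 2.592713 × 0.0835011 = 0.21649.
CI: -0.3907 ± 0.21649 → (-0.607, -0.174).
With 99% confidence, each one-unit increase in driver age is associated with a change of between -0.607 and -0.174 $1000s in insurance claim amount.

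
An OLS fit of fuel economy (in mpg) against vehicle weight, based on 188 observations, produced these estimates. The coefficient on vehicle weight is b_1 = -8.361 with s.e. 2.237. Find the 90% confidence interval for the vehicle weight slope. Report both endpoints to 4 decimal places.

df = n − 2 = 188 − 2 = 186.
t* = t_{0.05, 186} = 1.653087.
Margin = t* × SE = 1.653087 × 2.237 = 3.697956.
CI: -8.361 ± 3.697956 → (-12.0590, -4.6630).
With 90% confidence, each one-unit increase in vehicle weight is associated with a change of between -12.0590 and -4.6630 mpg in fuel economy.

(-12.0590, -4.6630)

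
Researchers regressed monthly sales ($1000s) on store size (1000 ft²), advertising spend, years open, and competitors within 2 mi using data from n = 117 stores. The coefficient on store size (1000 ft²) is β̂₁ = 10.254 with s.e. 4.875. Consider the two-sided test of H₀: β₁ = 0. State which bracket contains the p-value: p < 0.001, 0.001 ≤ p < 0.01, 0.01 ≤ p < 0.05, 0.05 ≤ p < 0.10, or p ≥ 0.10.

0.01 ≤ p < 0.05

t = 10.254 / 4.875 = 2.103.
df = n − k − 1 = 117 − 4 − 1 = 112.
Two-sided p = 2·P(T_{112} > |t|) ≈ 0.0377.
So 0.01 ≤ p < 0.05.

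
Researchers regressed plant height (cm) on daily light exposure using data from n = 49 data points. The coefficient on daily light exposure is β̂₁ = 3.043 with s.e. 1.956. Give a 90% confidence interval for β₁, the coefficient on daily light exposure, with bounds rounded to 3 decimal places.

df = n − 2 = 49 − 2 = 47.
t* = t_{0.05, 47} = 1.677927.
Margin = t* × SE = 1.677927 × 1.956 = 3.28202.
CI: 3.043 ± 3.28202 → (-0.239, 6.325).
With 90% confidence, each one-unit increase in daily light exposure is associated with a change of between -0.239 and 6.325 cm in plant height.

(-0.239, 6.325)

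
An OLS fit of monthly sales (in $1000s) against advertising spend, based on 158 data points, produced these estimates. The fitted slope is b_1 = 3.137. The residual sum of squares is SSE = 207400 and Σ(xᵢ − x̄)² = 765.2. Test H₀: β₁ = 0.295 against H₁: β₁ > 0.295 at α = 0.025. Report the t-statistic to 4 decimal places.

t = 2.1561

MSE = SSE/(n − 2) = 207400/156 = 1329.49.
SE(b_1) = √(MSE/Sₓₓ) = √(1329.49/765.2) = 1.31812.
t = (3.137 − 0.295) / 1.31812 = 2.1561.
df = n − 2 = 156.
One-sided p ≈ 0.0163, which is < 0.025, so reject H₀.
There is evidence that the true slope on advertising spend exceeds 0.295 $1000s per unit.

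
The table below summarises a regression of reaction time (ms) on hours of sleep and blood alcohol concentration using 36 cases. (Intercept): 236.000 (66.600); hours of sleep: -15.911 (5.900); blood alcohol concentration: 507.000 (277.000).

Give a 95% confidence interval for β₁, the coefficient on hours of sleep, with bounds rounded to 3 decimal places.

(-27.915, -3.907)

Read off: b = -15.911, SE = 5.900 for hours of sleep.
df = n − k − 1 = 36 − 2 − 1 = 33.
t* = t_{0.025, 33} = 2.034515.
Margin = t* × SE = 2.034515 × 5.900 = 12.00364.
CI: -15.911 ± 12.00364 → (-27.915, -3.907).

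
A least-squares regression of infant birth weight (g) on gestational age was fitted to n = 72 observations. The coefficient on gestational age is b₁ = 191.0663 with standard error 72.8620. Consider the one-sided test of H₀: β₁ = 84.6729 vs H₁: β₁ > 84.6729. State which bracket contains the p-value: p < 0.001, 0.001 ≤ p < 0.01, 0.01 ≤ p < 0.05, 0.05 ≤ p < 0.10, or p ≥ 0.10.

0.05 ≤ p < 0.10

t = (191.0663 − 84.6729) / 72.8620 = 1.460.
df = n − 2 = 72 − 2 = 70.
One-sided p = P(T_{70} > t) ≈ 0.0744.
So 0.05 ≤ p < 0.10.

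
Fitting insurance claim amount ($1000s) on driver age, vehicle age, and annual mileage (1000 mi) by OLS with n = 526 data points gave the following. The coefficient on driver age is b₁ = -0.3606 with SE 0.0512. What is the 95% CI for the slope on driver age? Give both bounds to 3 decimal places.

(-0.461, -0.260)

df = n − k − 1 = 526 − 3 − 1 = 522.
t* = t_{0.025, 522} = 1.964519.
Margin = t* × SE = 1.964519 × 0.0512 = 0.10058.
CI: -0.3606 ± 0.10058 → (-0.461, -0.260).
With 95% confidence, each one-unit increase in driver age is associated with a change of between -0.461 and -0.260 $1000s in insurance claim amount, holding the other predictors fixed.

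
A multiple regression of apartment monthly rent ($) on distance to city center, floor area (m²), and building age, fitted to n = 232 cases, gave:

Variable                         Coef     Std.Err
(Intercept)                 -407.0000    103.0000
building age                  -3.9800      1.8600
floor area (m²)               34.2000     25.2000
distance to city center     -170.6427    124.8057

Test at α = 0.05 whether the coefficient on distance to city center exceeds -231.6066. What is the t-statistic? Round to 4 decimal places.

Read off: b = -170.6427, SE = 124.8057 for distance to city center.
H₀: β₁ = -231.6066 vs H₁: β₁ > -231.6066.
t = (-170.6427 − (-231.6066)) / 124.8057 = 0.4885.
df = n − k − 1 = 232 − 3 − 1 = 228.
One-sided p ≈ 0.3128, which is ≥ 0.05, so fail to reject H₀.
The data do not give significant evidence that the true slope on distance to city center exceeds -231.6066 $ per unit, holding the other predictors fixed.

t = 0.4885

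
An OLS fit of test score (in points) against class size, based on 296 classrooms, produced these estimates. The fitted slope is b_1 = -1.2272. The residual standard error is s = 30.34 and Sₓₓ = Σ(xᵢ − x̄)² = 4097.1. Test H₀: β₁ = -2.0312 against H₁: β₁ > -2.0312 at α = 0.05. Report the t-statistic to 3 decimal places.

t = 1.696

SE(b_1) = s/√Sₓₓ = 30.34/√4097.1 = 0.473999.
t = (-1.2272 − (-2.0312)) / 0.473999 = 1.696.
df = n − 2 = 294.
One-sided p ≈ 0.0455, which is < 0.05, so reject H₀.
There is evidence that the true slope on class size exceeds -2.0312 points per unit.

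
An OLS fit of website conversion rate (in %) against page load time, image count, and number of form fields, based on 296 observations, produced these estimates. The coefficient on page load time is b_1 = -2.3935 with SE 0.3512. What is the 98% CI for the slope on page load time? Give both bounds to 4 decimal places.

(-3.2150, -1.5720)

df = n − k − 1 = 296 − 3 − 1 = 292.
t* = t_{0.01, 292} = 2.339186.
Margin = t* × SE = 2.339186 × 0.3512 = 0.821522.
CI: -2.3935 ± 0.821522 → (-3.2150, -1.5720).
With 98% confidence, each one-unit increase in page load time is associated with a change of between -3.2150 and -1.5720 % in website conversion rate, holding the other predictors fixed.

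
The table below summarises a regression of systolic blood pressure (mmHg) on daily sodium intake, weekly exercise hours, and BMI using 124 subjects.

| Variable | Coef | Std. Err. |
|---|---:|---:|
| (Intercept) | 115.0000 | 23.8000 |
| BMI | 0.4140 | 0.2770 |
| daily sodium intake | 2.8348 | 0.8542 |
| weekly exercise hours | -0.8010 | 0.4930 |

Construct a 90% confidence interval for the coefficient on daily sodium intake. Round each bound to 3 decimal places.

(1.419, 4.251)

Read off: b = 2.8348, SE = 0.8542 for daily sodium intake.
df = n − k − 1 = 124 − 3 − 1 = 120.
t* = t_{0.05, 120} = 1.657651.
Margin = t* × SE = 1.657651 × 0.8542 = 1.41597.
CI: 2.8348 ± 1.41597 → (1.419, 4.251).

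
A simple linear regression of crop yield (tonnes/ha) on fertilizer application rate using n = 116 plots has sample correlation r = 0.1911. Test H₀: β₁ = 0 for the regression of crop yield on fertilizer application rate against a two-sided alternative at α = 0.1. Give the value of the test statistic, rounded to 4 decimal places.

t = r·√(n − 2)/√(1 − r²) = 0.1911·√114/√0.963481 = 2.0787.
df = n − 2 = 114.
Two-sided p ≈ 0.0399, which is < 0.1, so reject H₀.
There is evidence of a linear association between fertilizer application rate and crop yield.

t = 2.0787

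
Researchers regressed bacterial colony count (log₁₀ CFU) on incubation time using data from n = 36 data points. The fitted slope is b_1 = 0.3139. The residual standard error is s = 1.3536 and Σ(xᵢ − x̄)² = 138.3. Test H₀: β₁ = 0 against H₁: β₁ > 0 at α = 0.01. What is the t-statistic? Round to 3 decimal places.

t = 2.727

SE(b_1) = s/√Sₓₓ = 1.3536/√138.3 = 0.115101.
t = 0.3139 / 0.115101 = 2.727.
df = n − 2 = 34.
One-sided p ≈ 0.0050, which is < 0.01, so reject H₀.
There is evidence that the true slope on incubation time is positive.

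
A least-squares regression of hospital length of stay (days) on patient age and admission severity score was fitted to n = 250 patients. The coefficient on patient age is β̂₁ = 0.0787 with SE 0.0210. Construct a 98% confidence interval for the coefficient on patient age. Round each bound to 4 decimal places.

(0.0295, 0.1279)

df = n − k − 1 = 250 − 2 − 1 = 247.
t* = t_{0.01, 247} = 2.34154.
Margin = t* × SE = 2.34154 × 0.0210 = 0.049172.
CI: 0.0787 ± 0.049172 → (0.0295, 0.1279).
With 98% confidence, each one-unit increase in patient age is associated with a change of between 0.0295 and 0.1279 days in hospital length of stay, holding the other predictors fixed.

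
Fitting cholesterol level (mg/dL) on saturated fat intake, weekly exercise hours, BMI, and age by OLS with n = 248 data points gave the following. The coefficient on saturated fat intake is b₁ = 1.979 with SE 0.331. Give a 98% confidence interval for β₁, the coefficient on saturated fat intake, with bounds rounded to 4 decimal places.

df = n − k − 1 = 248 − 4 − 1 = 243.
t* = t_{0.01, 243} = 2.341791.
Margin = t* × SE = 2.341791 × 0.331 = 0.775133.
CI: 1.979 ± 0.775133 → (1.2039, 2.7541).
With 98% confidence, each one-unit increase in saturated fat intake is associated with a change of between 1.2039 and 2.7541 mg/dL in cholesterol level, holding the other predictors fixed.

(1.2039, 2.7541)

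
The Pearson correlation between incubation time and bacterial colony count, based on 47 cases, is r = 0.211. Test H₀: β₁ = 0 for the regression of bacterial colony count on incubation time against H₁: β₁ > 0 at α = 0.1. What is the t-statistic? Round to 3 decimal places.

t = r·√(n − 2)/√(1 − r²) = 0.211·√45/√0.955479 = 1.448.
df = n − 2 = 45.
One-sided p ≈ 0.0773, which is < 0.1, so reject H₀.
There is evidence of a linear association between incubation time and bacterial colony count.

t = 1.448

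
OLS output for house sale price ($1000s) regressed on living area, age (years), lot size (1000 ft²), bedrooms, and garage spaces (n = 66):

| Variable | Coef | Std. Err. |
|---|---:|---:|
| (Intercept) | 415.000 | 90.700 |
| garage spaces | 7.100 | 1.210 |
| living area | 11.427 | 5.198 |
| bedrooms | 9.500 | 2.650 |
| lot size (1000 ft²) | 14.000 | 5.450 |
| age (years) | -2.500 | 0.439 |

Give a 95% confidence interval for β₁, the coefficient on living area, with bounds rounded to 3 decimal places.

(1.029, 21.825)

Read off: b = 11.427, SE = 5.198 for living area.
df = n − k − 1 = 66 − 5 − 1 = 60.
t* = t_{0.025, 60} = 2.000298.
Margin = t* × SE = 2.000298 × 5.198 = 10.39755.
CI: 11.427 ± 10.39755 → (1.029, 21.825).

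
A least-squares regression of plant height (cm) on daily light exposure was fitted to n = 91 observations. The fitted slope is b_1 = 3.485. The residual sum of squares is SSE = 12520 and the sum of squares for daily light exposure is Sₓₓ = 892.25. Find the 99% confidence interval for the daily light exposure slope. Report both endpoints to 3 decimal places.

(2.440, 4.530)

MSE = SSE/(n − 2) = 12520/89 = 140.674.
SE(b_1) = √(MSE/Sₓₓ) = √(140.674/892.25) = 0.397067.
df = n − 2 = 89.
t* = t_{0.005, 89} = 2.632204.
Margin = t* × SE = 2.632204 × 0.397067 = 1.04516.
CI: 3.485 ± 1.04516 → (2.440, 4.530).
With 99% confidence, each one-unit increase in daily light exposure is associated with a change of between 2.440 and 4.530 cm in plant height.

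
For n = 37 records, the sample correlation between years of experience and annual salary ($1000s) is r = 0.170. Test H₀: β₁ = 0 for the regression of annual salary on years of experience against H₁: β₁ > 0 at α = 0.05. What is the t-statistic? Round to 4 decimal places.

t = r·√(n − 2)/√(1 − r²) = 0.170·√35/√0.9711 = 1.0206.
df = n − 2 = 35.
One-sided p ≈ 0.1572, which is ≥ 0.05, so fail to reject H₀.
The data do not give significant evidence of a linear association between years of experience and annual salary.

t = 1.0206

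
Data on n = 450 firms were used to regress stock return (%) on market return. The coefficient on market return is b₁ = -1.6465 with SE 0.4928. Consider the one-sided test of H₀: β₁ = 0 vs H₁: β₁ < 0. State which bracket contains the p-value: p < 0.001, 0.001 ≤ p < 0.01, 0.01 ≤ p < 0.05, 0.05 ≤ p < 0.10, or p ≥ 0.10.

p < 0.001

t = -1.6465 / 0.4928 = -3.341.
df = n − 2 = 450 − 2 = 448.
One-sided p = P(T_{448} < t) ≈ 0.0005.
So p < 0.001.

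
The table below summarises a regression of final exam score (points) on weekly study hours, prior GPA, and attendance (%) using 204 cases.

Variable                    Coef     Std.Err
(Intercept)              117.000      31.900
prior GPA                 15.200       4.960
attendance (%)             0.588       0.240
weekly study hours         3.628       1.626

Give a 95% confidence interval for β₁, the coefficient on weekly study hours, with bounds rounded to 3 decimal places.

(0.422, 6.834)

Read off: b = 3.628, SE = 1.626 for weekly study hours.
df = n − k − 1 = 204 − 3 − 1 = 200.
t* = t_{0.025, 200} = 1.971896.
Margin = t* × SE = 1.971896 × 1.626 = 3.20630.
CI: 3.628 ± 3.20630 → (0.422, 6.834).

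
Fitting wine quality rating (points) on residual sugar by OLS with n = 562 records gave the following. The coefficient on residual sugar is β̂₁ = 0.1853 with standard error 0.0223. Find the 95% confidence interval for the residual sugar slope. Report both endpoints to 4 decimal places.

df = n − 2 = 562 − 2 = 560.
t* = t_{0.025, 560} = 1.964209.
Margin = t* × SE = 1.964209 × 0.0223 = 0.043802.
CI: 0.1853 ± 0.043802 → (0.1415, 0.2291).
With 95% confidence, each one-unit increase in residual sugar is associated with a change of between 0.1415 and 0.2291 points in wine quality rating.

(0.1415, 0.2291)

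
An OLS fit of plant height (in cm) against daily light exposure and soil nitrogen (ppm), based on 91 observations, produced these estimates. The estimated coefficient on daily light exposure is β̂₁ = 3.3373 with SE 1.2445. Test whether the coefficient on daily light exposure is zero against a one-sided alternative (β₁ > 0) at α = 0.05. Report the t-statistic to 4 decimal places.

H₀: β₁ = 0 vs H₁: β₁ > 0.
t = (β̂₁ − β₁⁰)/SE = 3.3373 / 1.2445 = 2.6816.
df = n − k − 1 = 91 − 2 − 1 = 88.
One-sided p ≈ 0.0044, which is < 0.05, so reject H₀.
There is evidence that the true slope on daily light exposure is positive, holding the other predictors fixed.

t = 2.6816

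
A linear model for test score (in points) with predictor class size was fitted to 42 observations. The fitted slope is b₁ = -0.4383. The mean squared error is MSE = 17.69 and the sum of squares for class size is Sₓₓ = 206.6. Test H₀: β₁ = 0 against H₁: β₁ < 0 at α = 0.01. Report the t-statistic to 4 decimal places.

t = -1.4979

SE(b₁) = √(MSE/Sₓₓ) = √(17.69/206.6) = 0.292616.
t = -0.4383 / 0.292616 = -1.4979.
df = n − 2 = 40.
One-sided p ≈ 0.0710, which is ≥ 0.01, so fail to reject H₀.
The data do not give significant evidence that the true slope on class size is negative.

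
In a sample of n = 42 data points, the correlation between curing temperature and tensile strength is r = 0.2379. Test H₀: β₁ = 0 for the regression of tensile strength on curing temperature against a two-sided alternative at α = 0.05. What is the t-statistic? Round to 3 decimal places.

t = 1.549

t = r·√(n − 2)/√(1 − r²) = 0.2379·√40/√0.943404 = 1.549.
df = n − 2 = 40.
Two-sided p ≈ 0.1292, which is ≥ 0.05, so fail to reject H₀.
The data do not give significant evidence of a linear association between curing temperature and tensile strength.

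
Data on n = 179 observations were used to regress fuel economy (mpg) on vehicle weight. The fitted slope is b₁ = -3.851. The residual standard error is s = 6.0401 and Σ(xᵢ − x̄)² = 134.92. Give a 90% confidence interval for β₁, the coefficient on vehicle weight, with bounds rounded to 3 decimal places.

SE(b₁) = s/√Sₓₓ = 6.0401/√134.92 = 0.520003.
df = n − 2 = 177.
t* = t_{0.05, 177} = 1.653508.
Margin = t* × SE = 1.653508 × 0.520003 = 0.85983.
CI: -3.851 ± 0.85983 → (-4.711, -2.991).
With 90% confidence, each one-unit increase in vehicle weight is associated with a change of between -4.711 and -2.991 mpg in fuel economy.

(-4.711, -2.991)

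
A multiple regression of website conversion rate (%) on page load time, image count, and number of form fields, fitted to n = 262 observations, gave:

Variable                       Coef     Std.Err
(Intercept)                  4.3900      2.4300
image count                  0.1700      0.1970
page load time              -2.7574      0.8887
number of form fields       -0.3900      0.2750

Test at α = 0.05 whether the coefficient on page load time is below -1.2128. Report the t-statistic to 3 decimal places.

Read off: b = -2.7574, SE = 0.8887 for page load time.
H₀: β₁ = -1.2128 vs H₁: β₁ < -1.2128.
t = (-2.7574 − (-1.2128)) / 0.8887 = -1.738.
df = n − k − 1 = 262 − 3 − 1 = 258.
One-sided p ≈ 0.0417, which is < 0.05, so reject H₀.
There is evidence that the true slope on page load time is below -1.2128 % per unit, holding the other predictors fixed.

t = -1.738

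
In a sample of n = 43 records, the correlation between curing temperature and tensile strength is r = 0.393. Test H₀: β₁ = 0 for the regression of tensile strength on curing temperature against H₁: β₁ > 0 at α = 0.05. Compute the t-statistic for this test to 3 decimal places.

t = r·√(n − 2)/√(1 − r²) = 0.393·√41/√0.845551 = 2.737.
df = n − 2 = 41.
One-sided p ≈ 0.0046, which is < 0.05, so reject H₀.
There is evidence of a linear association between curing temperature and tensile strength.

t = 2.737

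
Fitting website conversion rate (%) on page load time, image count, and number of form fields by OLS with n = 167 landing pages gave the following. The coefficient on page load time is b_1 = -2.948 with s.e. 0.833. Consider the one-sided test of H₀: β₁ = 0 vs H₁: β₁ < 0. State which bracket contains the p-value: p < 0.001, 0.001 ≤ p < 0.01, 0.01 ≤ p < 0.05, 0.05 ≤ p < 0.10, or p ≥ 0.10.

t = -2.948 / 0.833 = -3.539.
df = n − k − 1 = 167 − 3 − 1 = 163.
One-sided p = P(T_{163} < t) ≈ 0.0003.
So p < 0.001.

p < 0.001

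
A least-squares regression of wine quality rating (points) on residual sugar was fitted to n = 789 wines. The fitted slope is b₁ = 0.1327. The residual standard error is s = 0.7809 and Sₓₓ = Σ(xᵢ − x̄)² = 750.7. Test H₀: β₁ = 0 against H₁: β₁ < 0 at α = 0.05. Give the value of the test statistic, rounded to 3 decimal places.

t = 4.656

SE(b₁) = s/√Sₓₓ = 0.7809/√750.7 = 0.0285011.
t = 0.1327 / 0.0285011 = 4.656.
df = n − 2 = 787.
One-sided p ≈ 1.0000, which is ≥ 0.05, so fail to reject H₀.
The data do not give significant evidence that the true slope on residual sugar is negative.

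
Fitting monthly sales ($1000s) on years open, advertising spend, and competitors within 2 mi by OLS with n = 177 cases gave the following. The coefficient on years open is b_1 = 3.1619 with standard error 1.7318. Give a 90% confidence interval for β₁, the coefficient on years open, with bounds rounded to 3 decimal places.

df = n − k − 1 = 177 − 3 − 1 = 173.
t* = t_{0.05, 173} = 1.653709.
Margin = t* × SE = 1.653709 × 1.7318 = 2.86389.
CI: 3.1619 ± 2.86389 → (0.298, 6.026).
With 90% confidence, each one-unit increase in years open is associated with a change of between 0.298 and 6.026 $1000s in monthly sales, holding the other predictors fixed.

(0.298, 6.026)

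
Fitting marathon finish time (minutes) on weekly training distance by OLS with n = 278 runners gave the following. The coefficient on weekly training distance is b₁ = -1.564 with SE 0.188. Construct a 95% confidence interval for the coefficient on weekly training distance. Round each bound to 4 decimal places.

(-1.9341, -1.1939)

df = n − 2 = 278 − 2 = 276.
t* = t_{0.025, 276} = 1.968596.
Margin = t* × SE = 1.968596 × 0.188 = 0.370096.
CI: -1.564 ± 0.370096 → (-1.9341, -1.1939).
With 95% confidence, each one-unit increase in weekly training distance is associated with a change of between -1.9341 and -1.1939 minutes in marathon finish time.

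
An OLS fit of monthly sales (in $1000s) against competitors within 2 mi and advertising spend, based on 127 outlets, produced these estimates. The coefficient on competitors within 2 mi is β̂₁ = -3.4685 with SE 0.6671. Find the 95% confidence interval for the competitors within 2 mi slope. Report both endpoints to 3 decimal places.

(-4.789, -2.148)

df = n − k − 1 = 127 − 2 − 1 = 124.
t* = t_{0.025, 124} = 1.97928.
Margin = t* × SE = 1.97928 × 0.6671 = 1.32038.
CI: -3.4685 ± 1.32038 → (-4.789, -2.148).
With 95% confidence, each one-unit increase in competitors within 2 mi is associated with a change of between -4.789 and -2.148 $1000s in monthly sales, holding the other predictors fixed.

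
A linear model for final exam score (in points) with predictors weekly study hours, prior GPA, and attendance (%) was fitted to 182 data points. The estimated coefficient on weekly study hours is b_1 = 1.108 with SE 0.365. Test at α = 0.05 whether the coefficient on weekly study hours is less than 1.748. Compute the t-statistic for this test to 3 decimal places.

H₀: β₁ = 1.748 vs H₁: β₁ < 1.748.
t = (b_1 − β₁⁰)/SE = (1.108 − 1.748) / 0.365 = -1.753.
df = n − k − 1 = 182 − 3 − 1 = 178.
One-sided p ≈ 0.0406, which is < 0.05, so reject H₀.
There is evidence that the true slope on weekly study hours is below 1.748 points per unit, holding the other predictors fixed.

t = -1.753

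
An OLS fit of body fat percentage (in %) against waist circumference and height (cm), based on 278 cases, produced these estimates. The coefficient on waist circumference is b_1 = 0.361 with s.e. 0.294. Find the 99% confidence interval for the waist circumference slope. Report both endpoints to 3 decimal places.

(-0.402, 1.124)

df = n − k − 1 = 278 − 2 − 1 = 275.
t* = t_{0.005, 275} = 2.593825.
Margin = t* × SE = 2.593825 × 0.294 = 0.76258.
CI: 0.361 ± 0.76258 → (-0.402, 1.124).
With 99% confidence, each one-unit increase in waist circumference is associated with a change of between -0.402 and 1.124 % in body fat percentage, holding the other predictors fixed.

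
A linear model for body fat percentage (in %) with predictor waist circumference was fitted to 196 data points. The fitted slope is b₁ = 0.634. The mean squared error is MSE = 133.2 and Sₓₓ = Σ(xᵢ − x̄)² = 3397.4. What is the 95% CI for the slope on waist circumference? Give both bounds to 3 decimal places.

SE(b₁) = √(MSE/Sₓₓ) = √(133.2/3397.4) = 0.198006.
df = n − 2 = 194.
t* = t_{0.025, 194} = 1.972268.
Margin = t* × SE = 1.972268 × 0.198006 = 0.39052.
CI: 0.634 ± 0.39052 → (0.243, 1.025).
With 95% confidence, each one-unit increase in waist circumference is associated with a change of between 0.243 and 1.025 % in body fat percentage.

(0.243, 1.025)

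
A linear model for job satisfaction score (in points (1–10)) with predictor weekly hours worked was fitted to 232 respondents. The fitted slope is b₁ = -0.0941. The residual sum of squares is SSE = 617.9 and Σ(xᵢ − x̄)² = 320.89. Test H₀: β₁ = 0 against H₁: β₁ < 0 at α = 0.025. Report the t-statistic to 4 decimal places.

t = -1.0284

MSE = SSE/(n − 2) = 617.9/230 = 2.68652.
SE(b₁) = √(MSE/Sₓₓ) = √(2.68652/320.89) = 0.0914992.
t = -0.0941 / 0.0914992 = -1.0284.
df = n − 2 = 230.
One-sided p ≈ 0.1524, which is ≥ 0.025, so fail to reject H₀.
The data do not give significant evidence that the true slope on weekly hours worked is negative.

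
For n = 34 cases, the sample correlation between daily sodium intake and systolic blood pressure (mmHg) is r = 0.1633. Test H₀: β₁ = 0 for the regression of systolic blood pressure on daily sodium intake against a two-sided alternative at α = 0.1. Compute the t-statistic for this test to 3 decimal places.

t = r·√(n − 2)/√(1 − r²) = 0.1633·√32/√0.973333 = 0.936.
df = n − 2 = 32.
Two-sided p ≈ 0.3561, which is ≥ 0.1, so fail to reject H₀.
The data do not give significant evidence of a linear association between daily sodium intake and systolic blood pressure.

t = 0.936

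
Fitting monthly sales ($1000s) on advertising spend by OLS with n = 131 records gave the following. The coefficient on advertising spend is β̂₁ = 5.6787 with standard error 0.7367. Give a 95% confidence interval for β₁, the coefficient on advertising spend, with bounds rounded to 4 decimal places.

df = n − 2 = 131 − 2 = 129.
t* = t_{0.025, 129} = 1.978524.
Margin = t* × SE = 1.978524 × 0.7367 = 1.457579.
CI: 5.6787 ± 1.457579 → (4.2211, 7.1363).
With 95% confidence, each one-unit increase in advertising spend is associated with a change of between 4.2211 and 7.1363 $1000s in monthly sales.

(4.2211, 7.1363)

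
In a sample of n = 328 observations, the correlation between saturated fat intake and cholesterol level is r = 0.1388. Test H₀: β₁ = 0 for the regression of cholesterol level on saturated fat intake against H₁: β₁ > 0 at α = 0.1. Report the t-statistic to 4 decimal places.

t = r·√(n − 2)/√(1 − r²) = 0.1388·√326/√0.980735 = 2.5306.
df = n − 2 = 326.
One-sided p ≈ 0.0059, which is < 0.1, so reject H₀.
There is evidence of a linear association between saturated fat intake and cholesterol level.

t = 2.5306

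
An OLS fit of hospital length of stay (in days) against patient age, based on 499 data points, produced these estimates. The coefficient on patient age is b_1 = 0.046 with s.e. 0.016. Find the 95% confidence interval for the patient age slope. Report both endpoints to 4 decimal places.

df = n − 2 = 499 − 2 = 497.
t* = t_{0.025, 497} = 1.964749.
Margin = t* × SE = 1.964749 × 0.016 = 0.031436.
CI: 0.046 ± 0.031436 → (0.0146, 0.0774).
With 95% confidence, each one-unit increase in patient age is associated with a change of between 0.0146 and 0.0774 days in hospital length of stay.

(0.0146, 0.0774)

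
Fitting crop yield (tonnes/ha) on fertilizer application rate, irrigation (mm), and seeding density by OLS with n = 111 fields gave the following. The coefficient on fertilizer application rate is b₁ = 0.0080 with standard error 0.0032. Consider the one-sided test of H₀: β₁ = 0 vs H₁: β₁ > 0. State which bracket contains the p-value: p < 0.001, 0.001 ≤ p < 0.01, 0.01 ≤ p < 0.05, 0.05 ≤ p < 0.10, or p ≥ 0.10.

0.001 ≤ p < 0.01

t = 0.0080 / 0.0032 = 2.500.
df = n − k − 1 = 111 − 3 − 1 = 107.
One-sided p = P(T_{107} > t) ≈ 0.0070.
So 0.001 ≤ p < 0.01.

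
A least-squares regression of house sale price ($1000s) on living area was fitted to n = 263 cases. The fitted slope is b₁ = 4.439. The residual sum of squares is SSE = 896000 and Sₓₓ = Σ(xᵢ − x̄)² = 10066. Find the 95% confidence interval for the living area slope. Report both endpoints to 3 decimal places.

MSE = SSE/(n − 2) = 896000/261 = 3432.95.
SE(b₁) = √(MSE/Sₓₓ) = √(3432.95/10066) = 0.58399.
df = n − 2 = 261.
t* = t_{0.025, 261} = 1.969095.
Margin = t* × SE = 1.969095 × 0.58399 = 1.14993.
CI: 4.439 ± 1.14993 → (3.289, 5.589).
With 95% confidence, each one-unit increase in living area is associated with a change of between 3.289 and 5.589 $1000s in house sale price.

(3.289, 5.589)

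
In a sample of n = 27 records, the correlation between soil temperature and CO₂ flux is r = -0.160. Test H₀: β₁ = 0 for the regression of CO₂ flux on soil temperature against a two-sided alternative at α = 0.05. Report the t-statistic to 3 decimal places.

t = r·√(n − 2)/√(1 − r²) = -0.160·√25/√0.9744 = -0.810.
df = n − 2 = 25.
Two-sided p ≈ 0.4253, which is ≥ 0.05, so fail to reject H₀.
The data do not give significant evidence of a linear association between soil temperature and CO₂ flux.

t = -0.810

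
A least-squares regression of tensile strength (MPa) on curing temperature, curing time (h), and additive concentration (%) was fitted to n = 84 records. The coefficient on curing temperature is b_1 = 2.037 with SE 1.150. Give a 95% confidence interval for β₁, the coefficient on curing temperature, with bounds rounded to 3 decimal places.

df = n − k − 1 = 84 − 3 − 1 = 80.
t* = t_{0.025, 80} = 1.990063.
Margin = t* × SE = 1.990063 × 1.150 = 2.28857.
CI: 2.037 ± 2.28857 → (-0.252, 4.326).
With 95% confidence, each one-unit increase in curing temperature is associated with a change of between -0.252 and 4.326 MPa in tensile strength, holding the other predictors fixed.

(-0.252, 4.326)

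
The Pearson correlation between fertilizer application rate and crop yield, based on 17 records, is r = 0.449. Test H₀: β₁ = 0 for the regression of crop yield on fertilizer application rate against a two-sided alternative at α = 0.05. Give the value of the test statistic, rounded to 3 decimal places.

t = r·√(n − 2)/√(1 − r²) = 0.449·√15/√0.798399 = 1.946.
df = n − 2 = 15.
Two-sided p ≈ 0.0706, which is ≥ 0.05, so fail to reject H₀.
The data do not give significant evidence of a linear association between fertilizer application rate and crop yield.

t = 1.946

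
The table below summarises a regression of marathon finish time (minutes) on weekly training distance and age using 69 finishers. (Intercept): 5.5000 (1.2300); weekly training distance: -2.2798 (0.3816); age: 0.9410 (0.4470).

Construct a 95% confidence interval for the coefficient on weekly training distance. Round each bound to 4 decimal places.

(-3.0417, -1.5179)

Read off: b = -2.2798, SE = 0.3816 for weekly training distance.
df = n − k − 1 = 69 − 2 − 1 = 66.
t* = t_{0.025, 66} = 1.996564.
Margin = t* × SE = 1.996564 × 0.3816 = 0.761889.
CI: -2.2798 ± 0.761889 → (-3.0417, -1.5179).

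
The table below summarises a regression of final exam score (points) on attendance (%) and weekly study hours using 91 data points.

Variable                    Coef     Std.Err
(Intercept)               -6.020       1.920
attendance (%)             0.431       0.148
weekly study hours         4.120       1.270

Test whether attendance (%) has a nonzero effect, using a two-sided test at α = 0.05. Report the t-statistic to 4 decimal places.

t = 2.9122

Read off: b = 0.431, SE = 0.148 for attendance (%).
H₀: β₁ = 0 vs H₁: β₁ ≠ 0.
t = 0.431 / 0.148 = 2.9122.
df = n − k − 1 = 91 − 2 − 1 = 88.
Two-sided p ≈ 0.0045, which is < 0.05, so reject H₀.
There is evidence that attendance (%) is associated with final exam score, holding the other predictors fixed.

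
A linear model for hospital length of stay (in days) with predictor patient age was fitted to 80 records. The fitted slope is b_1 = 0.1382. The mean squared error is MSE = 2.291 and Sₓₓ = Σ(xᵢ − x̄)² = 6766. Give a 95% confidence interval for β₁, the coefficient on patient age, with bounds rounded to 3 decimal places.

(0.102, 0.175)

SE(b_1) = √(MSE/Sₓₓ) = √(2.291/6766) = 0.0184012.
df = n − 2 = 78.
t* = t_{0.025, 78} = 1.990847.
Margin = t* × SE = 1.990847 × 0.0184012 = 0.03663.
CI: 0.1382 ± 0.03663 → (0.102, 0.175).
With 95% confidence, each one-unit increase in patient age is associated with a change of between 0.102 and 0.175 days in hospital length of stay.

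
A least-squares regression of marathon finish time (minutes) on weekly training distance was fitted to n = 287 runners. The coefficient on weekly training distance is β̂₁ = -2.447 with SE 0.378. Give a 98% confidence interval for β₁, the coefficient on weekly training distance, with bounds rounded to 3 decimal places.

df = n − 2 = 287 − 2 = 285.
t* = t_{0.01, 285} = 2.339503.
Margin = t* × SE = 2.339503 × 0.378 = 0.88433.
CI: -2.447 ± 0.88433 → (-3.331, -1.563).
With 98% confidence, each one-unit increase in weekly training distance is associated with a change of between -3.331 and -1.563 minutes in marathon finish time.

(-3.331, -1.563)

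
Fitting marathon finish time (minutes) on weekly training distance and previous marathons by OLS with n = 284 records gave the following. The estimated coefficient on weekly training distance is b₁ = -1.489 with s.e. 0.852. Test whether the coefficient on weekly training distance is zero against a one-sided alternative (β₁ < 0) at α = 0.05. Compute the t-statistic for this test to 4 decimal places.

H₀: β₁ = 0 vs H₁: β₁ < 0.
t = (b₁ − β₁⁰)/SE = -1.489 / 0.852 = -1.7477.
df = n − k − 1 = 284 − 2 − 1 = 281.
One-sided p ≈ 0.0408, which is < 0.05, so reject H₀.
There is evidence that the true slope on weekly training distance is negative, holding the other predictors fixed.

t = -1.7477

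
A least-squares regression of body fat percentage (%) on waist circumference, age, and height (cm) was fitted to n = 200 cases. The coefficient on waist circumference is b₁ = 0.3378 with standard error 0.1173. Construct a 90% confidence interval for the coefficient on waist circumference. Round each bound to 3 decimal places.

(0.144, 0.532)

df = n − k − 1 = 200 − 3 − 1 = 196.
t* = t_{0.05, 196} = 1.652665.
Margin = t* × SE = 1.652665 × 0.1173 = 0.19386.
CI: 0.3378 ± 0.19386 → (0.144, 0.532).
With 90% confidence, each one-unit increase in waist circumference is associated with a change of between 0.144 and 0.532 % in body fat percentage, holding the other predictors fixed.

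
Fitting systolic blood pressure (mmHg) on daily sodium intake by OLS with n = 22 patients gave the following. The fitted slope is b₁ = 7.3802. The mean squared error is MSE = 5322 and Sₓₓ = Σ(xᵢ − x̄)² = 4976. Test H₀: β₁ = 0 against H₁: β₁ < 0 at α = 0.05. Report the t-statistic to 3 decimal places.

SE(b₁) = √(MSE/Sₓₓ) = √(5322/4976) = 1.03418.
t = 7.3802 / 1.03418 = 7.136.
df = n − 2 = 20.
One-sided p ≈ 1.0000, which is ≥ 0.05, so fail to reject H₀.
The data do not give significant evidence that the true slope on daily sodium intake is negative.

t = 7.136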